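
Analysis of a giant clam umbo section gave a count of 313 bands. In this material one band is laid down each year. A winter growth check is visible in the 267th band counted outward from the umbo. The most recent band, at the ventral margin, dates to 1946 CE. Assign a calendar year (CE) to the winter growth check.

313 − 267 = 46 bands lie beyond the winter growth check toward the ventral margin.
Counting back 46 years from 1946 CE places the winter growth check in 1946 − 46 = 1900 CE.

1900 CE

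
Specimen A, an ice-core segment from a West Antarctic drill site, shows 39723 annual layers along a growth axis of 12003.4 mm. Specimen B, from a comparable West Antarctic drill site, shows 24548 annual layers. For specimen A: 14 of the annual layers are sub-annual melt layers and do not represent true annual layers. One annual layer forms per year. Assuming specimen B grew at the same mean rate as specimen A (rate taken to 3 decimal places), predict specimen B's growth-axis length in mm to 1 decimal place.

Specimen A: correcting the raw count gives 39723 − 14 = 39709 true annual layers.
A: 12003.4 mm over 39709 years gives 12003.4 / 39709 ≈ 0.302 mm/year.
For B, 0.302 mm/year × 24548 years = 7413.5 mm.

7413.5 mm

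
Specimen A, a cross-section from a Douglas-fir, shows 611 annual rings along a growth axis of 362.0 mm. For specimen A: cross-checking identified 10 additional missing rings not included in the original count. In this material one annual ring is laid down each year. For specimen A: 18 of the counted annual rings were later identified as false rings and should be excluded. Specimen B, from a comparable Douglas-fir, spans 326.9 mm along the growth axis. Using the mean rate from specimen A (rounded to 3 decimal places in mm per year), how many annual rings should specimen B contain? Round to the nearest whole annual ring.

545 annual rings

Specimen A: true annual ring count = 611 − 18 + 10 = 603.
A: 362.0 mm over 603 years gives 362.0 / 603 ≈ 0.600 mm/year.
Specimen B: 326.9 mm / 0.600 mm per year = 544.83 years ≈ 545 annual rings.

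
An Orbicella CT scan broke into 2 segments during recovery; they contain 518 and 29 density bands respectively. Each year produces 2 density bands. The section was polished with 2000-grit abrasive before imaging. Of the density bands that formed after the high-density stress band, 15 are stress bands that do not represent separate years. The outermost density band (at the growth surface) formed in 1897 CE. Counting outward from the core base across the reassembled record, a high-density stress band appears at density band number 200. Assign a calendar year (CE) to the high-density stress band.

Total density bands = 518 + 29 = 547.
The high-density stress band sits at density band 200 from the core base, so 547 − 200 = 347 density bands formed after it.
Excluding 15 false density bands: 347 − 15 = 332.
Dividing by 2 density bands per year: 332 / 2 = 166 years.
1897 − 166 = 1731 CE.

1731 CE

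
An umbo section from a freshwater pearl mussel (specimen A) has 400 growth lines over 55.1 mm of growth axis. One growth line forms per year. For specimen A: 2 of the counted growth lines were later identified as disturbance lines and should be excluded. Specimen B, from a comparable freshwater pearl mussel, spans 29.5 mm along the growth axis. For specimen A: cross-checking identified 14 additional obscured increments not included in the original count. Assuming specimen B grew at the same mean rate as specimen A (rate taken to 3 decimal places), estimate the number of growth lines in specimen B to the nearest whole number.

220 growth lines

Specimen A: adjusted count: 400 − 2 + 14 = 412 growth lines.
A: 55.1 mm over 412 years gives 55.1 / 412 ≈ 0.134 mm per year.
Specimen B: 29.5 mm / 0.134 mm per year = 220.15 years ≈ 220 growth lines.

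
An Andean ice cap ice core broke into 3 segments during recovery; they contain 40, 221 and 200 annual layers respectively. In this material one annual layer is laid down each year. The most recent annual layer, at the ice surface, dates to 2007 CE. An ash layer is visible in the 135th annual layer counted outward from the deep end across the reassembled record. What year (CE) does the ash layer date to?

1681 CE

Total annual layers = 40 + 221 + 200 = 461.
461 − 135 = 326 annual layers lie beyond the ash layer toward the ice surface.
2007 − 326 = 1681 CE.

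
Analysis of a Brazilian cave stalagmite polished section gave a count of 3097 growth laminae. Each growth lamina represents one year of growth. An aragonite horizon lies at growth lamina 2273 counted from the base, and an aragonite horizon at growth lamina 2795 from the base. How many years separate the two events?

522 years

The two markers are separated by 2795 − 2273 = 522 growth laminae.
One growth lamina per year makes the interval 522 years.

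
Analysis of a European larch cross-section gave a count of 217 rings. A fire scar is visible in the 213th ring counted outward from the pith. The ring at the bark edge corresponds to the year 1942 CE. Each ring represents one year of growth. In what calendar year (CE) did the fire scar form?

1938 CE

The fire scar sits at ring 213 from the pith, so 217 − 213 = 4 rings formed after it.
The ring at the bark edge is 1942 CE, so the fire scar dates to 1942 − 4 = 1938 CE.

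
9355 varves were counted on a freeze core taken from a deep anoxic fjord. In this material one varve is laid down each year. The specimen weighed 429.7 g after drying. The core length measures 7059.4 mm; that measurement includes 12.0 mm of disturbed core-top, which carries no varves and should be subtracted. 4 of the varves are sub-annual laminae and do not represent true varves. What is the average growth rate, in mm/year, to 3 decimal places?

Correcting the raw count gives 9355 − 4 = 9351 true varves.
The growth record spans 7059.4 − 12.0 = 7047.4 mm.
7047.4 mm over 9351 years gives 7047.4 / 9351 ≈ 0.754 mm/year.

0.754 mm/year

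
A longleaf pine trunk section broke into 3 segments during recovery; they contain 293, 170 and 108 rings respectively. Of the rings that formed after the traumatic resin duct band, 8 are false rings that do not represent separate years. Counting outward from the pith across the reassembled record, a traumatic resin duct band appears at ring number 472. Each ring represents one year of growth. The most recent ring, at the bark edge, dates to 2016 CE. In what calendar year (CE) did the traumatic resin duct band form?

1925 CE

Total rings = 293 + 170 + 108 = 571.
571 − 472 = 99 rings lie beyond the traumatic resin duct band toward the bark edge.
Excluding 8 false rings: 99 − 8 = 91.
The ring at the bark edge is 2016 CE, so the traumatic resin duct band dates to 2016 − 91 = 1925 CE.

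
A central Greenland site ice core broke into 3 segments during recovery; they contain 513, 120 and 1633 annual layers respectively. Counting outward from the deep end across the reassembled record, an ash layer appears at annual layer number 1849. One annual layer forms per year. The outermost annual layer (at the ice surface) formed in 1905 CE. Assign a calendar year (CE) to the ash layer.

1488 CE

Total annual layers = 513 + 120 + 1633 = 2266.
The ash layer sits at annual layer 1849 from the deep end, so 2266 − 1849 = 417 annual layers formed after it.
1905 − 417 = 1488 CE.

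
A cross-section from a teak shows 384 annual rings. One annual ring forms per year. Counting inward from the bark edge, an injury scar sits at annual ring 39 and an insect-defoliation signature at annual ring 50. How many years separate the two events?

11 years

50 − 39 = 11 annual rings lie between the two events.
That is 11 years at one annual ring per year.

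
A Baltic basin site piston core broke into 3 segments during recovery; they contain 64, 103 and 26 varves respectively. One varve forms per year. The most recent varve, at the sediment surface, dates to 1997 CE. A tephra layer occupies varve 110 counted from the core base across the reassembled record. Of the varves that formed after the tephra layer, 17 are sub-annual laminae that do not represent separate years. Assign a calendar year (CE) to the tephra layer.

1931 CE

Total varves = 64 + 103 + 26 = 193.
193 − 110 = 83 varves lie beyond the tephra layer toward the sediment surface.
Excluding 17 false varves: 83 − 17 = 66.
1997 − 66 = 1931 CE.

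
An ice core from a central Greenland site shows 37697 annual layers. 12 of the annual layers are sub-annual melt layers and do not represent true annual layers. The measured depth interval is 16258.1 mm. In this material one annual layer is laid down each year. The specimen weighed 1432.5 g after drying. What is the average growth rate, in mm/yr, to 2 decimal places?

0.43 mm/yr

Adjusted count: 37697 − 12 = 37685 annual layers.
Extension rate ≈ 16258.1 / 37685 = 0.43 mm/yr.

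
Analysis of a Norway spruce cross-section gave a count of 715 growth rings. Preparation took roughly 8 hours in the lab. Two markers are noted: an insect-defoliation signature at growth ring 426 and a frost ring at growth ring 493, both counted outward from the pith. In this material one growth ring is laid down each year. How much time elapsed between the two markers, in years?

The two markers are separated by 493 − 426 = 67 growth rings.
That is 67 years at one growth ring per year.

67 years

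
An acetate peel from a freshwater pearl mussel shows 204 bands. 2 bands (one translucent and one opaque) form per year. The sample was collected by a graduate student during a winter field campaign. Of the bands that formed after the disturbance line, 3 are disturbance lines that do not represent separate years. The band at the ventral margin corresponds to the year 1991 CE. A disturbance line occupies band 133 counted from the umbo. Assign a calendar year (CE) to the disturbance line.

1957 CE

The disturbance line sits at band 133 from the umbo, so 204 − 133 = 71 bands formed after it.
71 − 3 false = 68 true bands after the disturbance line.
68 bands at 2 per year is 68 / 2 = 34 years.
The band at the ventral margin is 1991 CE, so the disturbance line dates to 1991 − 34 = 1957 CE.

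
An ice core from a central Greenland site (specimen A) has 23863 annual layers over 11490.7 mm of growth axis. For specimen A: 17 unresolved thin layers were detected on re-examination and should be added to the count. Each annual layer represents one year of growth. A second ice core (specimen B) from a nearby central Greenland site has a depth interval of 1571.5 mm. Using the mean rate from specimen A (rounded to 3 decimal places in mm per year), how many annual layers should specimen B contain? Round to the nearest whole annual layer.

3267 annual layers

Specimen A: adjusted count: 23863 + 17 = 23880 annual layers.
A: 11490.7 mm over 23880 years gives 11490.7 / 23880 ≈ 0.481 mm per year.
For B, 1571.5 / 0.481 = 3267.15 years ≈ 3267 annual layers.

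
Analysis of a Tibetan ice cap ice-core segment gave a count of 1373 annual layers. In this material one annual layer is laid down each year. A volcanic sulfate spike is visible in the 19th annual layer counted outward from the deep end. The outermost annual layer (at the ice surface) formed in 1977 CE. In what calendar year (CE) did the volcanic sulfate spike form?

623 CE

1373 − 19 = 1354 annual layers lie beyond the volcanic sulfate spike toward the ice surface.
1977 − 1354 = 623 CE.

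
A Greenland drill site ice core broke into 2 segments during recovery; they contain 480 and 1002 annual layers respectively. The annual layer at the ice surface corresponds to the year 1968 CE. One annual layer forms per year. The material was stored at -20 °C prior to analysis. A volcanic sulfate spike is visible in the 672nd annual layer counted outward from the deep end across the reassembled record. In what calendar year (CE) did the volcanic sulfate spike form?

1158 CE

Total annual layers = 480 + 1002 = 1482.
Between annual layer 672 and the ice surface there are 1482 − 672 = 810 annual layers.
1968 − 810 = 1158 CE.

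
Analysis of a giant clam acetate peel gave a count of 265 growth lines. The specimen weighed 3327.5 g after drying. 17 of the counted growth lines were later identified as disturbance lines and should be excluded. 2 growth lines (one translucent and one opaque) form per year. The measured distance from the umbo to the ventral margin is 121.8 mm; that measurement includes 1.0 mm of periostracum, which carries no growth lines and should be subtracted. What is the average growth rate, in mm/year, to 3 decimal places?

0.974 mm/year

After corrections the count is 265 − 17 = 248 growth lines.
248 growth lines at 2 per year is 248 / 2 = 124 years.
Net length = 121.8 − 1.0 = 120.8 mm.
120.8 mm over 124 years gives 120.8 / 124 ≈ 0.974 mm/year.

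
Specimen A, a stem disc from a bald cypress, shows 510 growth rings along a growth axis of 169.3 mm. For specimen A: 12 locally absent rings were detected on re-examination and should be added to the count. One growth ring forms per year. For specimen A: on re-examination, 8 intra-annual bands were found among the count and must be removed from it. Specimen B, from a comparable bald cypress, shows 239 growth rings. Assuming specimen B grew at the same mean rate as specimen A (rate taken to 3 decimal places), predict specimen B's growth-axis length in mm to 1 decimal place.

Specimen A: true growth ring count = 510 − 8 + 12 = 514.
A: Mean rate = 169.3 mm / 514 years ≈ 0.329 mm per year.
For B, 0.329 mm/year × 239 years = 78.6 mm.

78.6 mm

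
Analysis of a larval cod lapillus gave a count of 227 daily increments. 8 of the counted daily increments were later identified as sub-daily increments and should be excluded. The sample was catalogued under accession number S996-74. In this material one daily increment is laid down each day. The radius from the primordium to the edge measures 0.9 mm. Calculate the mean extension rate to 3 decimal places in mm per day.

0.004 mm per day

Correcting the raw count gives 227 − 8 = 219 true daily increments.
Mean rate = 0.9 mm / 219 days ≈ 0.004 mm per day.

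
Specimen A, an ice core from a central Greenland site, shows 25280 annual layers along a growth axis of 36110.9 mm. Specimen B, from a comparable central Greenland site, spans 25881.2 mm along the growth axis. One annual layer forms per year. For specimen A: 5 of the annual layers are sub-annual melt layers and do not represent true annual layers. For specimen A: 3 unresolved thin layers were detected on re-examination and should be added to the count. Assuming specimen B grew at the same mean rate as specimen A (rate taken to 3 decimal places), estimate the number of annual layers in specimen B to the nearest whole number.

Specimen A: adjusted count: 25280 − 5 + 3 = 25278 annual layers.
A: Mean rate = 36110.9 mm / 25278 years ≈ 1.429 mm per year.
For B, 25881.2 / 1.429 = 18111.41 years ≈ 18111 annual layers.

18111 annual layers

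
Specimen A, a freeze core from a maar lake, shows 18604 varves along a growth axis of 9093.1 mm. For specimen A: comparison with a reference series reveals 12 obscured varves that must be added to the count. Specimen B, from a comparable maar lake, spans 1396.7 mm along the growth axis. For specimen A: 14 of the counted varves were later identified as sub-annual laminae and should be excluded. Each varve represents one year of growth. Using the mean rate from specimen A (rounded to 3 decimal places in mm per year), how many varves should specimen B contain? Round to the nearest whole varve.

Specimen A: adjusted count: 18604 − 14 + 12 = 18602 varves.
A: 9093.1 mm over 18602 years gives 9093.1 / 18602 ≈ 0.489 mm per year.
Specimen B: 1396.7 mm / 0.489 mm per year = 2856.24 years ≈ 2856 varves.

2856 varves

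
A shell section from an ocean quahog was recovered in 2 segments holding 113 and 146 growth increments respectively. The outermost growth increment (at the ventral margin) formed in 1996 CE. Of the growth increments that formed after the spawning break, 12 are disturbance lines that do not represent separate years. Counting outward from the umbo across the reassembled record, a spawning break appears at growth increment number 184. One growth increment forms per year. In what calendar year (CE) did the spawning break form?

Total growth increments = 113 + 146 = 259.
259 − 184 = 75 growth increments lie beyond the spawning break toward the ventral margin.
Excluding 12 false growth increments: 75 − 12 = 63.
The growth increment at the ventral margin is 1996 CE, so the spawning break dates to 1996 − 63 = 1933 CE.

1933 CE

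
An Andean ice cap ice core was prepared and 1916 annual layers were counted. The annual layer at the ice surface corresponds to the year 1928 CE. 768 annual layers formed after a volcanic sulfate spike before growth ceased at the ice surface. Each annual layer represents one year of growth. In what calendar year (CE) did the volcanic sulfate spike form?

1160 CE

There are 768 annual layers younger than the volcanic sulfate spike.
Counting back 768 years from 1928 CE places the volcanic sulfate spike in 1928 − 768 = 1160 CE.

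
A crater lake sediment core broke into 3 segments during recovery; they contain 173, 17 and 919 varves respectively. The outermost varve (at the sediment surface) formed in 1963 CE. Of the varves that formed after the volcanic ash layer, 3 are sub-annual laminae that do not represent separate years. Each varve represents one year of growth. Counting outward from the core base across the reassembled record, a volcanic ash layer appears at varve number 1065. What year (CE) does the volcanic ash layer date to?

Total varves = 173 + 17 + 919 = 1109.
Between varve 1065 and the sediment surface there are 1109 − 1065 = 44 varves.
Excluding 3 false varves: 44 − 3 = 41.
1963 − 41 = 1922 CE.

1922 CE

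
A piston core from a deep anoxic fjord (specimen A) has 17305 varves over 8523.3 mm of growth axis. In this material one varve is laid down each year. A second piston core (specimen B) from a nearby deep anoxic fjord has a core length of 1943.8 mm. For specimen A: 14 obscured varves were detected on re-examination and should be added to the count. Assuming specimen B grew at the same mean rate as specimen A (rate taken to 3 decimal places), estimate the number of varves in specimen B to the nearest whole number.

3951 varves

Specimen A: after corrections the count is 17305 + 14 = 17319 varves.
A: 8523.3 mm over 17319 years gives 8523.3 / 17319 ≈ 0.492 mm/year.
B spans 1943.8 / 0.492 = 3950.81 years ≈ 3951 varves.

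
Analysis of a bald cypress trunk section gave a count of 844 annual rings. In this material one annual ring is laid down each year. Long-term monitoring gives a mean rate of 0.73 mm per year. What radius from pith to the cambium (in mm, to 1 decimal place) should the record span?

The record spans 844 years at 0.73 mm per year.
Length ≈ 0.73 × 844 = 616.1 mm.

616.1 mm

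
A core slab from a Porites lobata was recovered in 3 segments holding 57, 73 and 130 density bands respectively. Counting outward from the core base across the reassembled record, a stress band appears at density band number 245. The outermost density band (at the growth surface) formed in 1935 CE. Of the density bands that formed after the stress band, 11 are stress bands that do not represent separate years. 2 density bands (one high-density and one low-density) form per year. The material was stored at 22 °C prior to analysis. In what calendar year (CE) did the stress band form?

1933 CE

Total density bands = 57 + 73 + 130 = 260.
260 − 245 = 15 density bands lie beyond the stress band toward the growth surface.
Excluding 11 false density bands: 15 − 11 = 4.
With 2 density bands per year, 4 / 2 = 2 years.
The density band at the growth surface is 1935 CE, so the stress band dates to 1935 − 2 = 1933 CE.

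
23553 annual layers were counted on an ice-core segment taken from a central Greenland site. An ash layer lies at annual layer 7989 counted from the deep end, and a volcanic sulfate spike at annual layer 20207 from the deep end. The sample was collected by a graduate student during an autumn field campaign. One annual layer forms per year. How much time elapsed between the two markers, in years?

Separation: 20207 − 7989 = 12218 annual layers.
That is 12218 years at one annual layer per year.

12218 years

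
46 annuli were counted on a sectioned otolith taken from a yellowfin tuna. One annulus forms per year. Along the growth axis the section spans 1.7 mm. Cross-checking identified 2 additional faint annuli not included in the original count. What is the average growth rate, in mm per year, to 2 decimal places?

0.04 mm per year

Adjusted count: 46 + 2 = 48 annuli.
Extension rate ≈ 1.7 / 48 = 0.04 mm per year.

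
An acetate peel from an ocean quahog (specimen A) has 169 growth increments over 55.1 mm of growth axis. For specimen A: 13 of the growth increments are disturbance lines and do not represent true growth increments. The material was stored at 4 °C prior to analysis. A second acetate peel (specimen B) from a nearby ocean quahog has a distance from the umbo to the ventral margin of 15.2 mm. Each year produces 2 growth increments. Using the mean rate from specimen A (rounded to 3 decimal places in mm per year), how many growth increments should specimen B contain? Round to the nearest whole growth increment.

Specimen A: correcting the raw count gives 169 − 13 = 156 true growth increments.
Specimen A: with 2 growth increments per year, 156 / 2 = 78 years.
A: 55.1 mm over 78 years gives 55.1 / 78 ≈ 0.706 mm/year.
For B, 15.2 / 0.706 = 21.53 years; at 2 growth increments per year that is 21.53 × 2 ≈ 43 growth increments.

43 growth increments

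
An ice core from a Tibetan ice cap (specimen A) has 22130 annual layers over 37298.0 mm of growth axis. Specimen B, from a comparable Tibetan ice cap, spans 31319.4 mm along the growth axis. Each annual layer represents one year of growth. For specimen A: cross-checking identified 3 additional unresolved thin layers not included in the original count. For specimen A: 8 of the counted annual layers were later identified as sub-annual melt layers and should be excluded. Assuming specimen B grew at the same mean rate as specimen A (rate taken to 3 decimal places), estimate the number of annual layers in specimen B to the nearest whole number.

18576 annual layers

Specimen A: adjusted count: 22130 − 8 + 3 = 22125 annual layers.
A: Mean rate = 37298.0 mm / 22125 years ≈ 1.686 mm/yr.
For B, 31319.4 / 1.686 = 18576.16 years ≈ 18576 annual layers.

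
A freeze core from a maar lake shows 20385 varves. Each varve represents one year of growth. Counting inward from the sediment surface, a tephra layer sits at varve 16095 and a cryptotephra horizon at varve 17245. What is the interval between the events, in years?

1150 years

The two markers are separated by 17245 − 16095 = 1150 varves.
That is 1150 years at one varve per year.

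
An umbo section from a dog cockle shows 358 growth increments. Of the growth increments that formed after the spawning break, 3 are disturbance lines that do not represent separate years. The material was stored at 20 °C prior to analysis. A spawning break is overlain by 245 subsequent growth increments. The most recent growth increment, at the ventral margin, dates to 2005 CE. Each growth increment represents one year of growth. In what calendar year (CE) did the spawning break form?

1763 CE

245 growth increments formed after the spawning break.
Excluding 3 false growth increments: 245 − 3 = 242.
The growth increment at the ventral margin is 2005 CE, so the spawning break dates to 2005 − 242 = 1763 CE.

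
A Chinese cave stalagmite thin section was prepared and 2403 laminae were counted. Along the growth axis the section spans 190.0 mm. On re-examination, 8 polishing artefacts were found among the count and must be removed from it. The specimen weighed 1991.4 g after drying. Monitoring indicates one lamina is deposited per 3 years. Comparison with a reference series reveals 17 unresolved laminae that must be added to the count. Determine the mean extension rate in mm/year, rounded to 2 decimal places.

0.03 mm/year

True lamina count = 2403 − 8 + 17 = 2412.
At 3 years per lamina, 2412 × 3 = 7236 years.
Extension rate ≈ 190.0 / 7236 = 0.03 mm/year.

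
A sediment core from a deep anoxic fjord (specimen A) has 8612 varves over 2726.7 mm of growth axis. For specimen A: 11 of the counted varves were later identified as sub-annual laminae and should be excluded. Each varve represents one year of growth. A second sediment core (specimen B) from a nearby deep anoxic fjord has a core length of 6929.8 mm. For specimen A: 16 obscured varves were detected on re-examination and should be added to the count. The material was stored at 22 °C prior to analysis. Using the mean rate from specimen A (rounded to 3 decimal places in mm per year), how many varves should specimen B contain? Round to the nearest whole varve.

21930 varves

Specimen A: correcting the raw count gives 8612 − 11 + 16 = 8617 true varves.
A: Extension rate ≈ 2726.7 / 8617 = 0.316 mm/yr.
For B, 6929.8 / 0.316 = 21929.75 years ≈ 21930 varves.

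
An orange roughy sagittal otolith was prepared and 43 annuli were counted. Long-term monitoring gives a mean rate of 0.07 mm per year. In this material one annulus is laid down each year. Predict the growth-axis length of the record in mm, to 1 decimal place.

The record spans 43 years at 0.07 mm per year.
43 years at 0.07 mm/year gives 0.07 × 43 = 3.0 mm.

3.0 mm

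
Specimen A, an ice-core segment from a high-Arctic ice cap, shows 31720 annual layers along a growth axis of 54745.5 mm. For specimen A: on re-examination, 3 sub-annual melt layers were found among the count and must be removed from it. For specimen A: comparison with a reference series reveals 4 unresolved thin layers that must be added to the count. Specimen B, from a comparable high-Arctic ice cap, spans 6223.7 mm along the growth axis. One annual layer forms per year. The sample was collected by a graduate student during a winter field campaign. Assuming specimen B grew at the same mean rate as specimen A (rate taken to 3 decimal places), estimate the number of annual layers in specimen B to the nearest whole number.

Specimen A: after corrections the count is 31720 − 3 + 4 = 31721 annual layers.
A: 54745.5 mm over 31721 years gives 54745.5 / 31721 ≈ 1.726 mm/year.
Specimen B: 6223.7 mm / 1.726 mm per year = 3605.85 years ≈ 3606 annual layers.

3606 annual layers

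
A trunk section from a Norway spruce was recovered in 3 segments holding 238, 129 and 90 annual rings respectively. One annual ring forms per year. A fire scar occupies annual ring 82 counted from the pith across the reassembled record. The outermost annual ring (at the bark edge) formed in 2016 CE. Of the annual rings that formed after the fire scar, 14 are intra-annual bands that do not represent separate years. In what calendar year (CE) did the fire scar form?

1655 CE

Total annual rings = 238 + 129 + 90 = 457.
The fire scar sits at annual ring 82 from the pith, so 457 − 82 = 375 annual rings formed after it.
375 − 14 false = 361 true annual rings after the fire scar.
The annual ring at the bark edge is 2016 CE, so the fire scar dates to 2016 − 361 = 1655 CE.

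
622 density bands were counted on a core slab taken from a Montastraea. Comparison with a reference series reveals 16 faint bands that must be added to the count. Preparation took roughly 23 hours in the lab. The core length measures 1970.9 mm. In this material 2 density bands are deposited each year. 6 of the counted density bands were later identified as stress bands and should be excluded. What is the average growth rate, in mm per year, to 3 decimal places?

After corrections the count is 622 − 6 + 16 = 632 density bands.
Dividing by 2 density bands per year: 632 / 2 = 316 years.
Extension rate ≈ 1970.9 / 316 = 6.237 mm per year.

6.237 mm per year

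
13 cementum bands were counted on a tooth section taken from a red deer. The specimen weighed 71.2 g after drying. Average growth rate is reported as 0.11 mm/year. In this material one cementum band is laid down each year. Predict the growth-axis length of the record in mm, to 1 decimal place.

13 years of growth are recorded.
Length ≈ 0.11 × 13 = 1.4 mm.

1.4 mm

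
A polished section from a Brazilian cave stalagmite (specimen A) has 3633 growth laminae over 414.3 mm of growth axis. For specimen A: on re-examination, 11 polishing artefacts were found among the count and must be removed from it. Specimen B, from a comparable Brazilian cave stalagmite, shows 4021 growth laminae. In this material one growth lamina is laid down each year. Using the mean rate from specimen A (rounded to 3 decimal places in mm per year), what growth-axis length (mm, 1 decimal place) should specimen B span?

Specimen A: after corrections the count is 3633 − 11 = 3622 growth laminae.
A: 414.3 mm over 3622 years gives 414.3 / 3622 ≈ 0.114 mm/yr.
For B, 0.114 mm/year × 4021 years = 458.4 mm.

458.4 mm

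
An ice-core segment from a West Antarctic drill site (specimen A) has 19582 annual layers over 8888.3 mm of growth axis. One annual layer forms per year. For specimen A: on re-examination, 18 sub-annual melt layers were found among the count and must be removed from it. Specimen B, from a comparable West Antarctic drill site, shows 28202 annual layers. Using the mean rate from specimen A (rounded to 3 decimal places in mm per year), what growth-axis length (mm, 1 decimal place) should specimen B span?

Specimen A: true annual layer count = 19582 − 18 = 19564.
A: Extension rate ≈ 8888.3 / 19564 = 0.454 mm/year.
B's length ≈ 0.454 × 28202 = 12803.7 mm.

12803.7 mm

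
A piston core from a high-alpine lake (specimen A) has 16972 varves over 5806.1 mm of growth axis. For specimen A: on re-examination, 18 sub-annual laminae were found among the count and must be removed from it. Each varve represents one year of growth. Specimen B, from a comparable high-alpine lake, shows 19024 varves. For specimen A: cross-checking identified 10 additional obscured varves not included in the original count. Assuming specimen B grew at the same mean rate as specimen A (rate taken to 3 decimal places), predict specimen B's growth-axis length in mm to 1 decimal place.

6506.2 mm

Specimen A: adjusted count: 16972 − 18 + 10 = 16964 varves.
A: 5806.1 mm over 16964 years gives 5806.1 / 16964 ≈ 0.342 mm/yr.
Length of B = 0.342 × 19024 = 6506.2 mm.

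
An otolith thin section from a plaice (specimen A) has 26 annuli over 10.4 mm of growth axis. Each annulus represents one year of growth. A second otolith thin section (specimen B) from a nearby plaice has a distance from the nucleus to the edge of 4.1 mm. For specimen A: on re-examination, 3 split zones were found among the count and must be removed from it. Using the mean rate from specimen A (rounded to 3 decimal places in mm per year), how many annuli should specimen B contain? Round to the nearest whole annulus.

9 annuli

Specimen A: adjusted count: 26 − 3 = 23 annuli.
A: 10.4 mm over 23 years gives 10.4 / 23 ≈ 0.452 mm/year.
Specimen B: 4.1 mm / 0.452 mm per year = 9.07 years ≈ 9 annuli.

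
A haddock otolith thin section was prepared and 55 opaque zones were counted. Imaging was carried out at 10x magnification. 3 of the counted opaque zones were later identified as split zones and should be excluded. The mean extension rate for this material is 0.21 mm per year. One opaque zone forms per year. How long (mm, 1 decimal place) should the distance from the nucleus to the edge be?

Correcting the raw count gives 55 − 3 = 52 true opaque zones.
Predicted length = 0.21 mm/year × 52 years = 10.9 mm.

10.9 mm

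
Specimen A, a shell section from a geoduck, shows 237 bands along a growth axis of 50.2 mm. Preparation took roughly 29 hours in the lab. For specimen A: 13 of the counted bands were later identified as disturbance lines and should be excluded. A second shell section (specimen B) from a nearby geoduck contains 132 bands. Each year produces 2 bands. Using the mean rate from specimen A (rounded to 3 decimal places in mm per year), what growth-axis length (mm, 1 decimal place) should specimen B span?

Specimen A: correcting the raw count gives 237 − 13 = 224 true bands.
Specimen A: dividing by 2 bands per year: 224 / 2 = 112 years.
A: Mean rate = 50.2 mm / 112 years ≈ 0.448 mm per year.
Specimen B: 132 bands at 2 per year is 132 / 2 = 66 years. B's length ≈ 0.448 × 66 = 29.6 mm.

29.6 mm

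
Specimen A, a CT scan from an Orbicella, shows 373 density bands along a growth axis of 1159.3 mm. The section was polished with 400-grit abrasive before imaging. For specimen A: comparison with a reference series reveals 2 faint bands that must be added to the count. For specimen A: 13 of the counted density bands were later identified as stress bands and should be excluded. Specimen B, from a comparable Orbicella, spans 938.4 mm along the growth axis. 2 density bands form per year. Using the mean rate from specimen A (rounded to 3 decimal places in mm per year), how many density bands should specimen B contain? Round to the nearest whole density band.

Specimen A: correcting the raw count gives 373 − 13 + 2 = 362 true density bands.
Specimen A: with 2 density bands per year, 362 / 2 = 181 years.
A: Extension rate ≈ 1159.3 / 181 = 6.405 mm/year.
B spans 938.4 / 6.405 = 146.51 years; at 2 density bands per year that is 146.51 × 2 ≈ 293 density bands.

293 density bands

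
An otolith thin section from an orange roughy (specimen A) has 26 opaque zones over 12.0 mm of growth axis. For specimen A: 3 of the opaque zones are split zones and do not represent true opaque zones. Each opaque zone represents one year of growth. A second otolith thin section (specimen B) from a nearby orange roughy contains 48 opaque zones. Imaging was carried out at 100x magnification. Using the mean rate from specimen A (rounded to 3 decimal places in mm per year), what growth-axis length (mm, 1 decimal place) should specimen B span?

Specimen A: correcting the raw count gives 26 − 3 = 23 true opaque zones.
A: 12.0 mm over 23 years gives 12.0 / 23 ≈ 0.522 mm/yr.
B's length ≈ 0.522 × 48 = 25.1 mm.

25.1 mm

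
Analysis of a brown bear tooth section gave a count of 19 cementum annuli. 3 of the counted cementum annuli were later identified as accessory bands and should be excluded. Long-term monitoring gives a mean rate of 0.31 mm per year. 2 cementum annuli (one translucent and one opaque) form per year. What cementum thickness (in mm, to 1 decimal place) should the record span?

Correcting the raw count gives 19 − 3 = 16 true cementum annuli.
With 2 cementum annuli per year, 16 / 2 = 8 years.
Predicted length = 0.31 mm/year × 8 years = 2.5 mm.

2.5 mm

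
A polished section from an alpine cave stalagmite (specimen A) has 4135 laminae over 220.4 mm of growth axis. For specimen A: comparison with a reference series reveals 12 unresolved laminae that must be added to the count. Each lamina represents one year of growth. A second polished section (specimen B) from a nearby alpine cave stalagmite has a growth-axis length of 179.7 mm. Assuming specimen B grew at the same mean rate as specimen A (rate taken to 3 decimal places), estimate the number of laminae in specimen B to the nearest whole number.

Specimen A: adjusted count: 4135 + 12 = 4147 laminae.
A: Extension rate ≈ 220.4 / 4147 = 0.053 mm/yr.
For B, 179.7 / 0.053 = 3390.57 years ≈ 3391 laminae.

3391 laminae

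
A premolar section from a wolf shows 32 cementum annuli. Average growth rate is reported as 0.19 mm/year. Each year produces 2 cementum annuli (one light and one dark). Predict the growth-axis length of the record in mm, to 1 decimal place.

Dividing by 2 cementum annuli per year: 32 / 2 = 16 years.
Predicted length = 0.19 mm/year × 16 years = 3.0 mm.

3.0 mm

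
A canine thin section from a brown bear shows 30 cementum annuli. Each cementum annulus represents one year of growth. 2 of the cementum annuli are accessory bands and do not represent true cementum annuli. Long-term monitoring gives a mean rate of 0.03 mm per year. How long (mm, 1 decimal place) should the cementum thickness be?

True cementum annulus count = 30 − 2 = 28.
28 years at 0.03 mm/year gives 0.03 × 28 = 0.8 mm.

0.8 mm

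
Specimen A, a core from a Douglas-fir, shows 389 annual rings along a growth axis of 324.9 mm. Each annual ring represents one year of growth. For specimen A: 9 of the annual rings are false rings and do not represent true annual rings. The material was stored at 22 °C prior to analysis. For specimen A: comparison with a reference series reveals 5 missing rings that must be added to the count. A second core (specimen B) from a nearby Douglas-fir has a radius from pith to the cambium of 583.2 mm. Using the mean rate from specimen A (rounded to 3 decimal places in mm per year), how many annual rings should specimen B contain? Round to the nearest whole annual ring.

691 annual rings

Specimen A: adjusted count: 389 − 9 + 5 = 385 annual rings.
A: 324.9 mm over 385 years gives 324.9 / 385 ≈ 0.844 mm/yr.
For B, 583.2 / 0.844 = 691.00 years ≈ 691 annual rings.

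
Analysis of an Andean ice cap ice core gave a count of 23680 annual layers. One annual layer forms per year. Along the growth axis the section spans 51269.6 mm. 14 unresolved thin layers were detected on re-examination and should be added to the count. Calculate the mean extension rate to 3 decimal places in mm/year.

Correcting the raw count gives 23680 + 14 = 23694 true annual layers.
51269.6 mm over 23694 years gives 51269.6 / 23694 ≈ 2.164 mm/year.

2.164 mm/year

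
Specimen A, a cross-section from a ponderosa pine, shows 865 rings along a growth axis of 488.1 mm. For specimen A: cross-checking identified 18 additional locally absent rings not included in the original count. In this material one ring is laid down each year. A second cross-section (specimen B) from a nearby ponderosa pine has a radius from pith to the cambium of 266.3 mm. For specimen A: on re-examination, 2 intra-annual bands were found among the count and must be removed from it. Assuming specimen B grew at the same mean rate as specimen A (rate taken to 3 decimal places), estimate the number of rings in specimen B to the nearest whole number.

481 rings

Specimen A: after corrections the count is 865 − 2 + 18 = 881 rings.
A: Extension rate ≈ 488.1 / 881 = 0.554 mm per year.
Specimen B: 266.3 mm / 0.554 mm per year = 480.69 years ≈ 481 rings.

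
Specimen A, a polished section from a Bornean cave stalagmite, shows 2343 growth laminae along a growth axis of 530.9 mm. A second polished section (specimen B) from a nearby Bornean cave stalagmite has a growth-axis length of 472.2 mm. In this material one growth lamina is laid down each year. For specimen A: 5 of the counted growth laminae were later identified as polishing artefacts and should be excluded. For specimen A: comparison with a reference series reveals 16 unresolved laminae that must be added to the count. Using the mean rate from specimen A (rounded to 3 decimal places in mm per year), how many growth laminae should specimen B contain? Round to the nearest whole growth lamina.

2089 growth laminae

Specimen A: after corrections the count is 2343 − 5 + 16 = 2354 growth laminae.
A: 530.9 mm over 2354 years gives 530.9 / 2354 ≈ 0.226 mm per year.
B spans 472.2 / 0.226 = 2089.38 years ≈ 2089 growth laminae.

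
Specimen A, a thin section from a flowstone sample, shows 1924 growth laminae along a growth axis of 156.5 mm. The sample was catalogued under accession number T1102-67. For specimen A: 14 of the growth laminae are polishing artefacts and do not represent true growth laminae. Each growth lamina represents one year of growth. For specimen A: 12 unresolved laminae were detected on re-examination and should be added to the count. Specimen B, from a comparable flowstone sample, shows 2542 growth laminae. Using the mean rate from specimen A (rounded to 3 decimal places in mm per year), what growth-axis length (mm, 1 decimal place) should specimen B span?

Specimen A: adjusted count: 1924 − 14 + 12 = 1922 growth laminae.
A: Extension rate ≈ 156.5 / 1922 = 0.081 mm per year.
Length of B = 0.081 × 2542 = 205.9 mm.

205.9 mm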